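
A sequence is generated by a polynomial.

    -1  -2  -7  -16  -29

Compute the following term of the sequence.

Δ: -1, -5, -9, -13
Δ²: -4, -4, -4
The second differences are constant (-4).
-13 − 4 = -17;  -29 − 17 = -46

-46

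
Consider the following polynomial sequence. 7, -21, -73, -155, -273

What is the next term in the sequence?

-433

Δ: -28  -52  -82  -118
Δ²: -24  -30  -36
Δ³: -6  -6
The third differences are constant (-6).
-36 − 6 = -42;  -118 − 42 = -160;  -273 − 160 = -433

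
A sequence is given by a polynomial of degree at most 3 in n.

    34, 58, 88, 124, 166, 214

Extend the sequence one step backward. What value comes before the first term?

24, 30, 36, 42, 48
6, 6, 6, 6
The second differences are constant at 6.
Work back: 24 − 6 = 18;  34 − 18 = 16

16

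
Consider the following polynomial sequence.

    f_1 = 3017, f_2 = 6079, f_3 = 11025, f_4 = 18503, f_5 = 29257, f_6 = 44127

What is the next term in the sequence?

First differences: 3062 , 4946 , 7478 , 10754 , 14870
Second differences: 1884 , 2532 , 3276 , 4116
Third differences: 648 , 744 , 840
Fourth differences: 96 , 96
The fourth differences are constant (96).
840 + 96 = 936;  4116 + 936 = 5052;  14870 + 5052 = 19922;  44127 + 19922 = 64049

64049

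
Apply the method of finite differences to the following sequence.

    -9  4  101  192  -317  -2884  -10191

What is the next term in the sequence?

D1: 13 , 97 , 91 , -509 , -2567 , -7307
D2: 84 , -6 , -600 , -2058 , -4740
D3: -90 , -594 , -1458 , -2682
D4: -504 , -864 , -1224
D5: -360 , -360
Fifth differences constant at -360.
-1224 − 360 = -1584;  -2682 − 1584 = -4266;  -4740 − 4266 = -9006;  -7307 − 9006 = -16313;  -10191 − 16313 = -26504

-26504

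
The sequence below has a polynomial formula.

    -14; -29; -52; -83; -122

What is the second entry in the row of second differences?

D1: -15, -23, -31, -39
D2: -8, -8, -8

-8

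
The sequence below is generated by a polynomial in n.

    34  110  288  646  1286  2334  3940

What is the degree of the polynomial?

D1: 76, 178, 358, 640, 1048, 1606
D2: 102, 180, 282, 408, 558
D3: 78, 102, 126, 150
D4: 24, 24, 24
The fourth differences are constant, so the polynomial has degree 4.

4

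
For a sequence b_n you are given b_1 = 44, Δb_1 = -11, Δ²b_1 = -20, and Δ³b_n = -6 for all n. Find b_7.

Build the table forward from the leading diagonal:
Δ³: -6, -6, -6, -6, -6, -6, -6
Δ²: -20, -26, -32, -38, -44, -50, -56
Δ: -11, -31, -57, -89, -127, -171, -221
b: 44, 33, 2, -55, -144, -271, -442

-442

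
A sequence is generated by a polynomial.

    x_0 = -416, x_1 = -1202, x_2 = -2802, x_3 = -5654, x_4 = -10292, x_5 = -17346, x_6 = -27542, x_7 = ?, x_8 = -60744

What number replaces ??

Using the first 7 terms:
First differences: -786, -1600, -2852, -4638, -7054, -10196
Second differences: -814, -1252, -1786, -2416, -3142
Third differences: -438, -534, -630, -726
Fourth differences: -96, -96, -96
Constant fourth difference = -96.
Extend forward: -726 − 96 = -822;  -3142 − 822 = -3964;  -10196 − 3964 = -14160;  -27542 − 14160 = -41702

-41702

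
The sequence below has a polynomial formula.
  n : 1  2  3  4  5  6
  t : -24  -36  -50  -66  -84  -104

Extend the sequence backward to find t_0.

-12, -14, -16, -18, -20
-2, -2, -2, -2
The second differences are constant at -2.
Work back: -12 + 2 = -10;  -24 + 10 = -14

-14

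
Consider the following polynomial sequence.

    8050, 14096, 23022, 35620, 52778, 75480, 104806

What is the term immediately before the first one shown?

6046, 8926, 12598, 17158, 22702, 29326
2880, 3672, 4560, 5544, 6624
792, 888, 984, 1080
96, 96, 96
The fourth differences are constant at 96.
Work back: 792 − 96 = 696;  2880 − 696 = 2184;  6046 − 2184 = 3862;  8050 − 3862 = 4188

4188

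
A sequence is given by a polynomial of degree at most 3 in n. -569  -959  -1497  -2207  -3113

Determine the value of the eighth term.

First differences: -390  -538  -710  -906
Second differences: -148  -172  -196
Third differences: -24  -24
Third differences constant at -24.
-196 − 24 = -220;  -906 − 220 = -1126;  -3113 − 1126 = -4239
-220 − 24 = -244;  -1126 − 244 = -1370;  -4239 − 1370 = -5609
-244 − 24 = -268;  -1370 − 268 = -1638;  -5609 − 1638 = -7247

-7247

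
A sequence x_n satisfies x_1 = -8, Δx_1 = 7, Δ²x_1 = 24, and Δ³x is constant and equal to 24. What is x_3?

30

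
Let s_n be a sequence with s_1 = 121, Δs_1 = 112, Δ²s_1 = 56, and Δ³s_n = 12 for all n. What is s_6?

1361

Build the table forward from the leading diagonal:
D3: 12, 12, 12, 12, 12, 12
D2: 56, 68, 80, 92, 104, 116
D1: 112, 168, 236, 316, 408, 512
s: 121, 233, 401, 637, 953, 1361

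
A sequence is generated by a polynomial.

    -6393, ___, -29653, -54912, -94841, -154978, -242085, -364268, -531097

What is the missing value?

Using the last 7 terms:
First differences: -25259  -39929  -60137  -87107  -122183  -166829
Second differences: -14670  -20208  -26970  -35076  -44646
Third differences: -5538  -6762  -8106  -9570
Fourth differences: -1224  -1344  -1464
Fifth differences: -120  -120
Constant fifth difference = -120.
Extend backward: -1224 + 120 = -1104;  -5538 + 1104 = -4434;  -14670 + 4434 = -10236;  -25259 + 10236 = -15023;  -29653 + 15023 = -14630

-14630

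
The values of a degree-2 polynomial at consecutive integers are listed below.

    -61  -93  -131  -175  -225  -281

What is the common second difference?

-6

First differences: -32, -38, -44, -50, -56
Second differences: -6, -6, -6, -6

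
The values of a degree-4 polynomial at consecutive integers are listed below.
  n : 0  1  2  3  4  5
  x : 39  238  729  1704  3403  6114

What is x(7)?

Δ: 199, 491, 975, 1699, 2711
Δ²: 292, 484, 724, 1012
Δ³: 192, 240, 288
Δ⁴: 48, 48
Constant fourth difference = 48, so extend:
288 + 48 = 336;  1012 + 336 = 1348;  2711 + 1348 = 4059;  6114 + 4059 = 10173
336 + 48 = 384;  1348 + 384 = 1732;  4059 + 1732 = 5791;  10173 + 5791 = 15964

15964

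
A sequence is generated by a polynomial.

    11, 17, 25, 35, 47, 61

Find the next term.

77

6 , 8 , 10 , 12 , 14
2 , 2 , 2 , 2
Second differences constant at 2.
14 + 2 = 16;  61 + 16 = 77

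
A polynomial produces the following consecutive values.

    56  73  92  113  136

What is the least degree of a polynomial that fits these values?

First differences: 17, 19, 21, 23
Second differences: 2, 2, 2
The second differences are constant, so the polynomial has degree 2.

2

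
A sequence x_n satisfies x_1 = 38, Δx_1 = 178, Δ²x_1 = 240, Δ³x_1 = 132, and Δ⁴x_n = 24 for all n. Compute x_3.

634

Build the table forward from the leading diagonal:
D4: 24, 24, 24
D3: 132, 156, 180
D2: 240, 372, 528
D1: 178, 418, 790
x: 38, 216, 634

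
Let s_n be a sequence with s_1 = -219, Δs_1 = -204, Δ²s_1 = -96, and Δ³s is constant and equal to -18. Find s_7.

Build the table forward from the leading diagonal:
D3: -18, -18, -18, -18, -18, -18, -18
D2: -96, -114, -132, -150, -168, -186, -204
D1: -204, -300, -414, -546, -696, -864, -1050
s: -219, -423, -723, -1137, -1683, -2379, -3243

-3243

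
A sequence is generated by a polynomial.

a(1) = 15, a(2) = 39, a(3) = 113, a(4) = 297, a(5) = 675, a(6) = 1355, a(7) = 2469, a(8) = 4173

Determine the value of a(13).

28683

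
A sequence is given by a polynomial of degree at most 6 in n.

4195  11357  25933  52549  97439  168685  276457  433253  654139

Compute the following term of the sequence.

First differences: 7162, 14576, 26616, 44890, 71246, 107772, 156796, 220886
Second differences: 7414, 12040, 18274, 26356, 36526, 49024, 64090
Third differences: 4626, 6234, 8082, 10170, 12498, 15066
Fourth differences: 1608, 1848, 2088, 2328, 2568
Fifth differences: 240, 240, 240, 240
Fifth differences constant at 240.
2568 + 240 = 2808;  15066 + 2808 = 17874;  64090 + 17874 = 81964;  220886 + 81964 = 302850;  654139 + 302850 = 956989

956989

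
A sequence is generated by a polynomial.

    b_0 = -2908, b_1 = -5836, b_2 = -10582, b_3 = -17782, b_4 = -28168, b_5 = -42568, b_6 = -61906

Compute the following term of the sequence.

Δ: -2928  -4746  -7200  -10386  -14400  -19338
Δ²: -1818  -2454  -3186  -4014  -4938
Δ³: -636  -732  -828  -924
Δ⁴: -96  -96  -96
The fourth differences are constant (-96).
-924 − 96 = -1020;  -4938 − 1020 = -5958;  -19338 − 5958 = -25296;  -61906 − 25296 = -87202

-87202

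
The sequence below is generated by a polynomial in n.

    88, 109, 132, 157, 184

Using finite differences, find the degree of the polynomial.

2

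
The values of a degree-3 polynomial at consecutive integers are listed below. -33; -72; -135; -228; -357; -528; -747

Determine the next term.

-1020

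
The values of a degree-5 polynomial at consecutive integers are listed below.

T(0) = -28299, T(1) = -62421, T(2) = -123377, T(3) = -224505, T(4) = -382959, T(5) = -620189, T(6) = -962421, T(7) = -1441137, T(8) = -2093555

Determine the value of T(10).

Δ: -34122 , -60956 , -101128 , -158454 , -237230 , -342232 , -478716 , -652418
Δ²: -26834 , -40172 , -57326 , -78776 , -105002 , -136484 , -173702
Δ³: -13338 , -17154 , -21450 , -26226 , -31482 , -37218
Δ⁴: -3816 , -4296 , -4776 , -5256 , -5736
Δ⁵: -480 , -480 , -480 , -480
Fifth differences constant at -480.
-5736 − 480 = -6216;  -37218 − 6216 = -43434;  -173702 − 43434 = -217136;  -652418 − 217136 = -869554;  -2093555 − 869554 = -2963109
-6216 − 480 = -6696;  -43434 − 6696 = -50130;  -217136 − 50130 = -267266;  -869554 − 267266 = -1136820;  -2963109 − 1136820 = -4099929

-4099929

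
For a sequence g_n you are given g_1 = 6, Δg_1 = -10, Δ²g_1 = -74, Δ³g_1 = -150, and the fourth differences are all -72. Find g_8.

-9388

Build the table forward from the leading diagonal:
Δ⁴: -72, -72, -72, -72, -72, -72, -72, -72
Δ³: -150, -222, -294, -366, -438, -510, -582, -654
Δ²: -74, -224, -446, -740, -1106, -1544, -2054, -2636
Δ: -10, -84, -308, -754, -1494, -2600, -4144, -6198
g: 6, -4, -88, -396, -1150, -2644, -5244, -9388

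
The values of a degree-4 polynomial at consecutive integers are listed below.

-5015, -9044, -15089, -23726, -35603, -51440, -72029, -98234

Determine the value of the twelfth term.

-279014

First differences: -4029, -6045, -8637, -11877, -15837, -20589, -26205
Second differences: -2016, -2592, -3240, -3960, -4752, -5616
Third differences: -576, -648, -720, -792, -864
Fourth differences: -72, -72, -72, -72
The fourth differences are constant (-72).
-864 − 72 = -936;  -5616 − 936 = -6552;  -26205 − 6552 = -32757;  -98234 − 32757 = -130991
-936 − 72 = -1008;  -6552 − 1008 = -7560;  -32757 − 7560 = -40317;  -130991 − 40317 = -171308
-1008 − 72 = -1080;  -7560 − 1080 = -8640;  -40317 − 8640 = -48957;  -171308 − 48957 = -220265
-1080 − 72 = -1152;  -8640 − 1152 = -9792;  -48957 − 9792 = -58749;  -220265 − 58749 = -279014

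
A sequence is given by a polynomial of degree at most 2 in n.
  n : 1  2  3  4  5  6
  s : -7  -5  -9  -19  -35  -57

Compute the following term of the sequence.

-85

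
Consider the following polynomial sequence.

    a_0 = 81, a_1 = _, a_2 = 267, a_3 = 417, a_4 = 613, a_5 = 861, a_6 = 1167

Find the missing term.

157

Using the last 5 terms:
First differences: 150  196  248  306
Second differences: 46  52  58
Third differences: 6  6
Constant third difference = 6.
Extend backward: 46 − 6 = 40;  150 − 40 = 110;  267 − 110 = 157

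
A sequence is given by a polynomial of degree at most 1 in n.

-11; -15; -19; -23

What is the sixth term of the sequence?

First differences: -4 , -4 , -4
Constant first difference = -4, so extend:
-23 − 4 = -27
-27 − 4 = -31

-31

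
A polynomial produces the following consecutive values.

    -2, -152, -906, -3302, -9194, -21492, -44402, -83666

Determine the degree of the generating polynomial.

D1: -150, -754, -2396, -5892, -12298, -22910, -39264
D2: -604, -1642, -3496, -6406, -10612, -16354
D3: -1038, -1854, -2910, -4206, -5742
D4: -816, -1056, -1296, -1536
D5: -240, -240, -240
The fifth differences are constant, so the polynomial has degree 5.

5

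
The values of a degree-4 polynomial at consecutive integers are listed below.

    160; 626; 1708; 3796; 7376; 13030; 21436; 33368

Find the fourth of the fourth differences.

96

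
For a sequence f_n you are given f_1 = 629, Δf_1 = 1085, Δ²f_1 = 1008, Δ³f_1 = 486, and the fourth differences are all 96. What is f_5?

Build the table forward from the leading diagonal:
Δ⁴: 96  96  96  96  96
Δ³: 486  582  678  774  870
Δ²: 1008  1494  2076  2754  3528
Δ: 1085  2093  3587  5663  8417
f: 629  1714  3807  7394  13057

13057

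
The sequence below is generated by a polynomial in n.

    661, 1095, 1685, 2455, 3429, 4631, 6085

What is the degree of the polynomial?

First differences: 434, 590, 770, 974, 1202, 1454
Second differences: 156, 180, 204, 228, 252
Third differences: 24, 24, 24, 24
The third differences are constant, so the polynomial has degree 3.

3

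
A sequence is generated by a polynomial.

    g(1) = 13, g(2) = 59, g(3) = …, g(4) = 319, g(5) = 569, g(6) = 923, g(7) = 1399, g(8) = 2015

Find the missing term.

155

Using the last 5 terms:
250  354  476  616
104  122  140
18  18
Constant third difference = 18.
Extend backward: 104 − 18 = 86;  250 − 86 = 164;  319 − 164 = 155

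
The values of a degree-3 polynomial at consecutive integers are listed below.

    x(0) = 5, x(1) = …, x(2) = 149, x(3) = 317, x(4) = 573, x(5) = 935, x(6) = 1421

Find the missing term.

51

Using the last 5 terms:
D1: 168, 256, 362, 486
D2: 88, 106, 124
D3: 18, 18
Constant third difference = 18.
Extend backward: 88 − 18 = 70;  168 − 70 = 98;  149 − 98 = 51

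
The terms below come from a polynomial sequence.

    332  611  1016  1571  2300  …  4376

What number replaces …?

3227

Using the first 5 terms:
Δ: 279  405  555  729
Δ²: 126  150  174
Δ³: 24  24
Constant third difference = 24.
Extend forward: 174 + 24 = 198;  729 + 198 = 927;  2300 + 927 = 3227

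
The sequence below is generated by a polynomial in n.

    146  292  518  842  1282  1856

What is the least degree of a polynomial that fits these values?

3

Δ: 146, 226, 324, 440, 574
Δ²: 80, 98, 116, 134
Δ³: 18, 18, 18
The third differences are constant, so the polynomial has degree 3.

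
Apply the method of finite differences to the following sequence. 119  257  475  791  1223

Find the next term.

1789

Δ: 138 , 218 , 316 , 432
Δ²: 80 , 98 , 116
Δ³: 18 , 18
Constant third difference = 18, so extend:
116 + 18 = 134;  432 + 134 = 566;  1223 + 566 = 1789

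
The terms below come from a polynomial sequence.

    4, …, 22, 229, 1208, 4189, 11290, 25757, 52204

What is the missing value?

Using the last 7 terms:
D1: 207  979  2981  7101  14467  26447
D2: 772  2002  4120  7366  11980
D3: 1230  2118  3246  4614
D4: 888  1128  1368
D5: 240  240
Constant fifth difference = 240.
Extend backward: 888 − 240 = 648;  1230 − 648 = 582;  772 − 582 = 190;  207 − 190 = 17;  22 − 17 = 5

5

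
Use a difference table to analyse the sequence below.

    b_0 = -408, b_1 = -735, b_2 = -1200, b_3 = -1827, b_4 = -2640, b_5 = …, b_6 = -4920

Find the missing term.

-3663

Using the first 5 terms:
Δ: -327  -465  -627  -813
Δ²: -138  -162  -186
Δ³: -24  -24
Constant third difference = -24.
Extend forward: -186 − 24 = -210;  -813 − 210 = -1023;  -2640 − 1023 = -3663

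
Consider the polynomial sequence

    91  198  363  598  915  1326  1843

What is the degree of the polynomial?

3

Δ: 107, 165, 235, 317, 411, 517
Δ²: 58, 70, 82, 94, 106
Δ³: 12, 12, 12, 12
The third differences are constant, so the polynomial has degree 3.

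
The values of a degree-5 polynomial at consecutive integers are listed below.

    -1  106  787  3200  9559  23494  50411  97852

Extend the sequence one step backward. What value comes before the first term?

107, 681, 2413, 6359, 13935, 26917, 47441
574, 1732, 3946, 7576, 12982, 20524
1158, 2214, 3630, 5406, 7542
1056, 1416, 1776, 2136
360, 360, 360
The fifth differences are constant at 360.
Work back: 1056 − 360 = 696;  1158 − 696 = 462;  574 − 462 = 112;  107 − 112 = -5;  -1 + 5 = 4

4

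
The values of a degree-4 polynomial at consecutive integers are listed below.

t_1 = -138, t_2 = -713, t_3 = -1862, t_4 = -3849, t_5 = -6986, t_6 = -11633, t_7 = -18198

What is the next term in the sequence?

Δ: -575  -1149  -1987  -3137  -4647  -6565
Δ²: -574  -838  -1150  -1510  -1918
Δ³: -264  -312  -360  -408
Δ⁴: -48  -48  -48
Fourth differences constant at -48.
-408 − 48 = -456;  -1918 − 456 = -2374;  -6565 − 2374 = -8939;  -18198 − 8939 = -27137

-27137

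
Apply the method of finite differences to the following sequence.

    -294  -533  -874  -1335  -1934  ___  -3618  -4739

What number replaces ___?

-2689

Using the first 5 terms:
-239, -341, -461, -599
-102, -120, -138
-18, -18
Constant third difference = -18.
Extend forward: -138 − 18 = -156;  -599 − 156 = -755;  -1934 − 755 = -2689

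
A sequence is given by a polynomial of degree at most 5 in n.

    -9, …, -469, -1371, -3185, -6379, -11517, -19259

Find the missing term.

Using the last 6 terms:
-902, -1814, -3194, -5138, -7742
-912, -1380, -1944, -2604
-468, -564, -660
-96, -96
Constant fourth difference = -96.
Extend backward: -468 + 96 = -372;  -912 + 372 = -540;  -902 + 540 = -362;  -469 + 362 = -107

-107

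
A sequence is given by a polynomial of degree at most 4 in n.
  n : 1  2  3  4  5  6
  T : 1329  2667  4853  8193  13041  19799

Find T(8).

Δ: 1338 , 2186 , 3340 , 4848 , 6758
Δ²: 848 , 1154 , 1508 , 1910
Δ³: 306 , 354 , 402
Δ⁴: 48 , 48
Constant fourth difference = 48, so extend:
402 + 48 = 450;  1910 + 450 = 2360;  6758 + 2360 = 9118;  19799 + 9118 = 28917
450 + 48 = 498;  2360 + 498 = 2858;  9118 + 2858 = 11976;  28917 + 11976 = 40893

40893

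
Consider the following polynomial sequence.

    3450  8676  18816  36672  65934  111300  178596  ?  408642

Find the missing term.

Using the first 7 terms:
D1: 5226, 10140, 17856, 29262, 45366, 67296
D2: 4914, 7716, 11406, 16104, 21930
D3: 2802, 3690, 4698, 5826
D4: 888, 1008, 1128
D5: 120, 120
Constant fifth difference = 120.
Extend forward: 1128 + 120 = 1248;  5826 + 1248 = 7074;  21930 + 7074 = 29004;  67296 + 29004 = 96300;  178596 + 96300 = 274896

274896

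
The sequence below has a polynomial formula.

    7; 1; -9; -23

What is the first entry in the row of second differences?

First differences: -6, -10, -14
Second differences: -4, -4

-4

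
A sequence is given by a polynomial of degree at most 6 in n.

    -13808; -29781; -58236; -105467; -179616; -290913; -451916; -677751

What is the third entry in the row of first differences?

-47231

First differences: -15973, -28455, -47231, -74149, -111297, -161003, -225835
Second differences: -12482, -18776, -26918, -37148, -49706, -64832
Third differences: -6294, -8142, -10230, -12558, -15126
Fourth differences: -1848, -2088, -2328, -2568
Fifth differences: -240, -240, -240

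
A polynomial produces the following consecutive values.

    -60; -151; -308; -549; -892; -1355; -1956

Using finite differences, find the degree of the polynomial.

-91, -157, -241, -343, -463, -601
-66, -84, -102, -120, -138
-18, -18, -18, -18
The third differences are constant, so the polynomial has degree 3.

3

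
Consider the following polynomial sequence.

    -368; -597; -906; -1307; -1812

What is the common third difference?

D1: -229, -309, -401, -505
D2: -80, -92, -104
D3: -12, -12

-12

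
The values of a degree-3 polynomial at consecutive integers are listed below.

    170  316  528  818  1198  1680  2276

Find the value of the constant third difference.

12

Δ: 146, 212, 290, 380, 482, 596
Δ²: 66, 78, 90, 102, 114
Δ³: 12, 12, 12, 12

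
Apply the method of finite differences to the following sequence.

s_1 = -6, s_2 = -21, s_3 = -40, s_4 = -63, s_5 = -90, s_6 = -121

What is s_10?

-285

D1: -15, -19, -23, -27, -31
D2: -4, -4, -4, -4
Constant second difference = -4, so extend:
-31 − 4 = -35;  -121 − 35 = -156
-35 − 4 = -39;  -156 − 39 = -195
-39 − 4 = -43;  -195 − 43 = -238
-43 − 4 = -47;  -238 − 47 = -285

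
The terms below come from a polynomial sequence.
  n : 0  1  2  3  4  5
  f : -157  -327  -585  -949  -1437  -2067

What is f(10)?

-7977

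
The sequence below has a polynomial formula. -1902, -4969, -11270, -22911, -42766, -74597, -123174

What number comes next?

-194395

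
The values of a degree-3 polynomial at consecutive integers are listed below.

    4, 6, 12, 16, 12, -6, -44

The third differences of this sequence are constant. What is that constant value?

D1: 2, 6, 4, -4, -18, -38
D2: 4, -2, -8, -14, -20
D3: -6, -6, -6, -6

-6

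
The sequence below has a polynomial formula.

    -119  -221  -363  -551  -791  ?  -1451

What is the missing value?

-1089

Using the first 5 terms:
D1: -102  -142  -188  -240
D2: -40  -46  -52
D3: -6  -6
Constant third difference = -6.
Extend forward: -52 − 6 = -58;  -240 − 58 = -298;  -791 − 298 = -1089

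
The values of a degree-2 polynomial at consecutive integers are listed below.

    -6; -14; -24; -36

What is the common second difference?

First differences: -8, -10, -12
Second differences: -2, -2

-2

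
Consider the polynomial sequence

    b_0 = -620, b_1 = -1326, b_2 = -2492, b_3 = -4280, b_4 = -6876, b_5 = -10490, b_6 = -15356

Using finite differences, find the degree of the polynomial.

4

Δ: -706, -1166, -1788, -2596, -3614, -4866
Δ²: -460, -622, -808, -1018, -1252
Δ³: -162, -186, -210, -234
Δ⁴: -24, -24, -24
The fourth differences are constant, so the polynomial has degree 4.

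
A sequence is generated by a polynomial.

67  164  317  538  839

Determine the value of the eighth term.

D1: 97, 153, 221, 301
D2: 56, 68, 80
D3: 12, 12
Third differences constant at 12.
80 + 12 = 92;  301 + 92 = 393;  839 + 393 = 1232
92 + 12 = 104;  393 + 104 = 497;  1232 + 497 = 1729
104 + 12 = 116;  497 + 116 = 613;  1729 + 613 = 2342

2342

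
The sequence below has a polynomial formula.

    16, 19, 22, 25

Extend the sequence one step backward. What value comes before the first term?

D1: 3, 3, 3
The first differences are constant at 3.
Work back: 16 − 3 = 13

13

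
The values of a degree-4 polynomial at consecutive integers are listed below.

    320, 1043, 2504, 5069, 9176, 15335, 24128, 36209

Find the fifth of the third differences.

654

D1: 723, 1461, 2565, 4107, 6159, 8793, 12081
D2: 738, 1104, 1542, 2052, 2634, 3288
D3: 366, 438, 510, 582, 654
D4: 72, 72, 72, 72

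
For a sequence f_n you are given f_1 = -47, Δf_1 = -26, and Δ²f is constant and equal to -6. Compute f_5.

Build the table forward from the leading diagonal:
Δ²: -6  -6  -6  -6  -6
Δ: -26  -32  -38  -44  -50
f: -47  -73  -105  -143  -187

-187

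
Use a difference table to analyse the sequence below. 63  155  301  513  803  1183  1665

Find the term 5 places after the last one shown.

Δ: 92  146  212  290  380  482
Δ²: 54  66  78  90  102
Δ³: 12  12  12  12
Constant third difference = 12, so extend:
102 + 12 = 114;  482 + 114 = 596;  1665 + 596 = 2261
114 + 12 = 126;  596 + 126 = 722;  2261 + 722 = 2983
126 + 12 = 138;  722 + 138 = 860;  2983 + 860 = 3843
138 + 12 = 150;  860 + 150 = 1010;  3843 + 1010 = 4853
150 + 12 = 162;  1010 + 162 = 1172;  4853 + 1172 = 6025

6025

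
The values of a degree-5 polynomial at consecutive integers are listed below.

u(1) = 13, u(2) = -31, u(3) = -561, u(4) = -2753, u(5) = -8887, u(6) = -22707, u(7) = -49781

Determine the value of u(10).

-301127

D1: -44, -530, -2192, -6134, -13820, -27074
D2: -486, -1662, -3942, -7686, -13254
D3: -1176, -2280, -3744, -5568
D4: -1104, -1464, -1824
D5: -360, -360
The fifth differences are constant (-360).
-1824 − 360 = -2184;  -5568 − 2184 = -7752;  -13254 − 7752 = -21006;  -27074 − 21006 = -48080;  -49781 − 48080 = -97861
-2184 − 360 = -2544;  -7752 − 2544 = -10296;  -21006 − 10296 = -31302;  -48080 − 31302 = -79382;  -97861 − 79382 = -177243
-2544 − 360 = -2904;  -10296 − 2904 = -13200;  -31302 − 13200 = -44502;  -79382 − 44502 = -123884;  -177243 − 123884 = -301127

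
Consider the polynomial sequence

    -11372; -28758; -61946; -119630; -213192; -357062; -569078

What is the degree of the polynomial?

First differences: -17386, -33188, -57684, -93562, -143870, -212016
Second differences: -15802, -24496, -35878, -50308, -68146
Third differences: -8694, -11382, -14430, -17838
Fourth differences: -2688, -3048, -3408
Fifth differences: -360, -360
The fifth differences are constant, so the polynomial has degree 5.

5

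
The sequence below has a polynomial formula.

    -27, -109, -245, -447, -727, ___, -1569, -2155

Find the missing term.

-1097

Using the first 5 terms:
First differences: -82, -136, -202, -280
Second differences: -54, -66, -78
Third differences: -12, -12
Constant third difference = -12.
Extend forward: -78 − 12 = -90;  -280 − 90 = -370;  -727 − 370 = -1097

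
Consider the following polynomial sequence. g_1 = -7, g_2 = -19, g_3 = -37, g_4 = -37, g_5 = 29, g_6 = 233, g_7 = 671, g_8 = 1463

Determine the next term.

2753

First differences: -12, -18, 0, 66, 204, 438, 792
Second differences: -6, 18, 66, 138, 234, 354
Third differences: 24, 48, 72, 96, 120
Fourth differences: 24, 24, 24, 24
Constant fourth difference = 24, so extend:
120 + 24 = 144;  354 + 144 = 498;  792 + 498 = 1290;  1463 + 1290 = 2753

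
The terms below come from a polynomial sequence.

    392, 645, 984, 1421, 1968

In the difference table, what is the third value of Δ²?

110

First differences: 253, 339, 437, 547
Second differences: 86, 98, 110
Third differences: 12, 12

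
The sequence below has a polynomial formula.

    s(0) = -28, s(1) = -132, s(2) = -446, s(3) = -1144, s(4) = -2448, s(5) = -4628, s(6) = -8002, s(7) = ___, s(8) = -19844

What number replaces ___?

-12936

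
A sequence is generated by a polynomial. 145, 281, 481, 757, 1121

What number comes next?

First differences: 136 , 200 , 276 , 364
Second differences: 64 , 76 , 88
Third differences: 12 , 12
Third differences constant at 12.
88 + 12 = 100;  364 + 100 = 464;  1121 + 464 = 1585

1585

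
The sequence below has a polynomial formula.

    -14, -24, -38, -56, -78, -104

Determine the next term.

Δ: -10, -14, -18, -22, -26
Δ²: -4, -4, -4, -4
Second differences constant at -4.
-26 − 4 = -30;  -104 − 30 = -134

-134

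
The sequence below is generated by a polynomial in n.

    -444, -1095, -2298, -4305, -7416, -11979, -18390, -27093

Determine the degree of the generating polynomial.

Δ: -651, -1203, -2007, -3111, -4563, -6411, -8703
Δ²: -552, -804, -1104, -1452, -1848, -2292
Δ³: -252, -300, -348, -396, -444
Δ⁴: -48, -48, -48, -48
The fourth differences are constant, so the polynomial has degree 4.

4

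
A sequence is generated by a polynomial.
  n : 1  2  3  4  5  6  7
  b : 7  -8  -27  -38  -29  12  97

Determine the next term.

238

D1: -15 , -19 , -11 , 9 , 41 , 85
D2: -4 , 8 , 20 , 32 , 44
D3: 12 , 12 , 12 , 12
Constant third difference = 12, so extend:
44 + 12 = 56;  85 + 56 = 141;  97 + 141 = 238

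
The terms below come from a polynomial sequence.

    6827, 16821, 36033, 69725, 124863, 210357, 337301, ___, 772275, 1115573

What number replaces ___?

Using the first 7 terms:
9994, 19212, 33692, 55138, 85494, 126944
9218, 14480, 21446, 30356, 41450
5262, 6966, 8910, 11094
1704, 1944, 2184
240, 240
Constant fifth difference = 240.
Extend forward: 2184 + 240 = 2424;  11094 + 2424 = 13518;  41450 + 13518 = 54968;  126944 + 54968 = 181912;  337301 + 181912 = 519213

519213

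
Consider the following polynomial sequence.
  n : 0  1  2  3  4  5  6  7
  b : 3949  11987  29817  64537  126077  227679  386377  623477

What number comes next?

8038, 17830, 34720, 61540, 101602, 158698, 237100
9792, 16890, 26820, 40062, 57096, 78402
7098, 9930, 13242, 17034, 21306
2832, 3312, 3792, 4272
480, 480, 480
Constant fifth difference = 480, so extend:
4272 + 480 = 4752;  21306 + 4752 = 26058;  78402 + 26058 = 104460;  237100 + 104460 = 341560;  623477 + 341560 = 965037

965037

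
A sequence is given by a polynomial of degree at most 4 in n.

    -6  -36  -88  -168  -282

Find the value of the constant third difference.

-6

Δ: -30, -52, -80, -114
Δ²: -22, -28, -34
Δ³: -6, -6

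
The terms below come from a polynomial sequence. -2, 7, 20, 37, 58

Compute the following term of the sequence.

Δ: 9 , 13 , 17 , 21
Δ²: 4 , 4 , 4
Second differences constant at 4.
21 + 4 = 25;  58 + 25 = 83

83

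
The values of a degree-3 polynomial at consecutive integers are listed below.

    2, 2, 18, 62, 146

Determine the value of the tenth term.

1586

Δ: 0, 16, 44, 84
Δ²: 16, 28, 40
Δ³: 12, 12
Third differences constant at 12.
40 + 12 = 52;  84 + 52 = 136;  146 + 136 = 282
52 + 12 = 64;  136 + 64 = 200;  282 + 200 = 482
64 + 12 = 76;  200 + 76 = 276;  482 + 276 = 758
76 + 12 = 88;  276 + 88 = 364;  758 + 364 = 1122
88 + 12 = 100;  364 + 100 = 464;  1122 + 464 = 1586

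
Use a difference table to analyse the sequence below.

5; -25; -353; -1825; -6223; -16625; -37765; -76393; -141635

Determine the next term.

-245353

Δ: -30  -328  -1472  -4398  -10402  -21140  -38628  -65242
Δ²: -298  -1144  -2926  -6004  -10738  -17488  -26614
Δ³: -846  -1782  -3078  -4734  -6750  -9126
Δ⁴: -936  -1296  -1656  -2016  -2376
Δ⁵: -360  -360  -360  -360
The fifth differences are constant (-360).
-2376 − 360 = -2736;  -9126 − 2736 = -11862;  -26614 − 11862 = -38476;  -65242 − 38476 = -103718;  -141635 − 103718 = -245353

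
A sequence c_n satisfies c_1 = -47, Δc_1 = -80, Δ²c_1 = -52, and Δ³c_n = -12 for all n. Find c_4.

Build the table forward from the leading diagonal:
Δ³: -12  -12  -12  -12
Δ²: -52  -64  -76  -88
Δ: -80  -132  -196  -272
c: -47  -127  -259  -455

-455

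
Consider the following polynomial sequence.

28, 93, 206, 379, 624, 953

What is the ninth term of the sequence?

2564

Δ: 65  113  173  245  329
Δ²: 48  60  72  84
Δ³: 12  12  12
The third differences are constant (12).
84 + 12 = 96;  329 + 96 = 425;  953 + 425 = 1378
96 + 12 = 108;  425 + 108 = 533;  1378 + 533 = 1911
108 + 12 = 120;  533 + 120 = 653;  1911 + 653 = 2564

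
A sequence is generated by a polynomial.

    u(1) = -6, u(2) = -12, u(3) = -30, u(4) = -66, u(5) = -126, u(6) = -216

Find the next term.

D1: -6  -18  -36  -60  -90
D2: -12  -18  -24  -30
D3: -6  -6  -6
Constant third difference = -6, so extend:
-30 − 6 = -36;  -90 − 36 = -126;  -216 − 126 = -342

-342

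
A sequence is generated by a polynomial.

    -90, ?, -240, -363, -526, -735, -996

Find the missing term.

-151

Using the last 5 terms:
Δ: -123, -163, -209, -261
Δ²: -40, -46, -52
Δ³: -6, -6
Constant third difference = -6.
Extend backward: -40 + 6 = -34;  -123 + 34 = -89;  -240 + 89 = -151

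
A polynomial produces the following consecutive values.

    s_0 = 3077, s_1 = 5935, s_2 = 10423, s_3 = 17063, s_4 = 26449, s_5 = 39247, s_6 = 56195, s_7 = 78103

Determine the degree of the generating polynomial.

4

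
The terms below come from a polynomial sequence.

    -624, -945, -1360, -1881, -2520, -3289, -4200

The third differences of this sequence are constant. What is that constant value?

First differences: -321, -415, -521, -639, -769, -911
Second differences: -94, -106, -118, -130, -142
Third differences: -12, -12, -12, -12

-12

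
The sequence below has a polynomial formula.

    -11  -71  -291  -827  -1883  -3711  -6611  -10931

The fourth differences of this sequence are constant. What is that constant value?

-48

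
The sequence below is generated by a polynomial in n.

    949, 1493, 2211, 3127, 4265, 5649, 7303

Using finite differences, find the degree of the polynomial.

3

First differences: 544, 718, 916, 1138, 1384, 1654
Second differences: 174, 198, 222, 246, 270
Third differences: 24, 24, 24, 24
The third differences are constant, so the polynomial has degree 3.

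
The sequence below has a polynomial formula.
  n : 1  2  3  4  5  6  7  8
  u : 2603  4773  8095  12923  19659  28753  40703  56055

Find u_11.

D1: 2170, 3322, 4828, 6736, 9094, 11950, 15352
D2: 1152, 1506, 1908, 2358, 2856, 3402
D3: 354, 402, 450, 498, 546
D4: 48, 48, 48, 48
Fourth differences constant at 48.
546 + 48 = 594;  3402 + 594 = 3996;  15352 + 3996 = 19348;  56055 + 19348 = 75403
594 + 48 = 642;  3996 + 642 = 4638;  19348 + 4638 = 23986;  75403 + 23986 = 99389
642 + 48 = 690;  4638 + 690 = 5328;  23986 + 5328 = 29314;  99389 + 29314 = 128703

128703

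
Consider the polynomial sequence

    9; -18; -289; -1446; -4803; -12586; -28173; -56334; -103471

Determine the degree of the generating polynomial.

-27, -271, -1157, -3357, -7783, -15587, -28161, -47137
-244, -886, -2200, -4426, -7804, -12574, -18976
-642, -1314, -2226, -3378, -4770, -6402
-672, -912, -1152, -1392, -1632
-240, -240, -240, -240
The fifth differences are constant, so the polynomial has degree 5.

5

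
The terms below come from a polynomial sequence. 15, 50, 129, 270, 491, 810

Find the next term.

D1: 35, 79, 141, 221, 319
D2: 44, 62, 80, 98
D3: 18, 18, 18
Third differences constant at 18.
98 + 18 = 116;  319 + 116 = 435;  810 + 435 = 1245

1245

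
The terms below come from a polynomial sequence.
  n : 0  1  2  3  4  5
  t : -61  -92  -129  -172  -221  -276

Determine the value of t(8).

-477

-31, -37, -43, -49, -55
-6, -6, -6, -6
Constant second difference = -6, so extend:
-55 − 6 = -61;  -276 − 61 = -337
-61 − 6 = -67;  -337 − 67 = -404
-67 − 6 = -73;  -404 − 73 = -477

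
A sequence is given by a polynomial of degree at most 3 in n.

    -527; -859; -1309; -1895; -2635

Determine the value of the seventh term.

-4649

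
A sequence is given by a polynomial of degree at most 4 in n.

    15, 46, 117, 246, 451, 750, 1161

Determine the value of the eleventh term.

4285

First differences: 31, 71, 129, 205, 299, 411
Second differences: 40, 58, 76, 94, 112
Third differences: 18, 18, 18, 18
Constant third difference = 18, so extend:
112 + 18 = 130;  411 + 130 = 541;  1161 + 541 = 1702
130 + 18 = 148;  541 + 148 = 689;  1702 + 689 = 2391
148 + 18 = 166;  689 + 166 = 855;  2391 + 855 = 3246
166 + 18 = 184;  855 + 184 = 1039;  3246 + 1039 = 4285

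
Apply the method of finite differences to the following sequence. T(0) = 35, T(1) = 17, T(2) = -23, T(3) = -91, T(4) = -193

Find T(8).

-1061

Δ: -18  -40  -68  -102
Δ²: -22  -28  -34
Δ³: -6  -6
Constant third difference = -6, so extend:
-34 − 6 = -40;  -102 − 40 = -142;  -193 − 142 = -335
-40 − 6 = -46;  -142 − 46 = -188;  -335 − 188 = -523
-46 − 6 = -52;  -188 − 52 = -240;  -523 − 240 = -763
-52 − 6 = -58;  -240 − 58 = -298;  -763 − 298 = -1061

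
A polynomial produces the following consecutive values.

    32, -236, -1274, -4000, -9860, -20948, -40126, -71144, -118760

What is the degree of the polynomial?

First differences: -268, -1038, -2726, -5860, -11088, -19178, -31018, -47616
Second differences: -770, -1688, -3134, -5228, -8090, -11840, -16598
Third differences: -918, -1446, -2094, -2862, -3750, -4758
Fourth differences: -528, -648, -768, -888, -1008
Fifth differences: -120, -120, -120, -120
The fifth differences are constant, so the polynomial has degree 5.

5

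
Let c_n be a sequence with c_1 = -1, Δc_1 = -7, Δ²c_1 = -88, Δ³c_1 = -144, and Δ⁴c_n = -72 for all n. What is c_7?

-5323

Build the table forward from the leading diagonal:
Fourth differences: -72, -72, -72, -72, -72, -72, -72
Third differences: -144, -216, -288, -360, -432, -504, -576
Second differences: -88, -232, -448, -736, -1096, -1528, -2032
First differences: -7, -95, -327, -775, -1511, -2607, -4135
c: -1, -8, -103, -430, -1205, -2716, -5323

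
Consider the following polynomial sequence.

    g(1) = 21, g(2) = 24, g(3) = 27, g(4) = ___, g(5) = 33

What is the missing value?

Using the first 3 terms:
D1: 3, 3
Constant first difference = 3.
Extend forward: 27 + 3 = 30

30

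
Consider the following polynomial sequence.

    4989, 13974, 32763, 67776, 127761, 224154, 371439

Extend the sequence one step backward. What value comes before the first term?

1356

First differences: 8985, 18789, 35013, 59985, 96393, 147285
Second differences: 9804, 16224, 24972, 36408, 50892
Third differences: 6420, 8748, 11436, 14484
Fourth differences: 2328, 2688, 3048
Fifth differences: 360, 360
The fifth differences are constant at 360.
Work back: 2328 − 360 = 1968;  6420 − 1968 = 4452;  9804 − 4452 = 5352;  8985 − 5352 = 3633;  4989 − 3633 = 1356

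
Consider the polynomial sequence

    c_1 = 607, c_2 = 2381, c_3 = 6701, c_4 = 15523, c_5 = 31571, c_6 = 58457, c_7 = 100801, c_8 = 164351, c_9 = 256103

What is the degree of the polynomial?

5

Δ: 1774, 4320, 8822, 16048, 26886, 42344, 63550, 91752
Δ²: 2546, 4502, 7226, 10838, 15458, 21206, 28202
Δ³: 1956, 2724, 3612, 4620, 5748, 6996
Δ⁴: 768, 888, 1008, 1128, 1248
Δ⁵: 120, 120, 120, 120
The fifth differences are constant, so the polynomial has degree 5.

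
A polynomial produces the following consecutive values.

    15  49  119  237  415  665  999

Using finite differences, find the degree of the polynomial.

3

D1: 34, 70, 118, 178, 250, 334
D2: 36, 48, 60, 72, 84
D3: 12, 12, 12, 12
The third differences are constant, so the polynomial has degree 3.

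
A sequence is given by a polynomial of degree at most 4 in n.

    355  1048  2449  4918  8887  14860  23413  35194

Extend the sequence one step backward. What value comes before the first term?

D1: 693  1401  2469  3969  5973  8553  11781
D2: 708  1068  1500  2004  2580  3228
D3: 360  432  504  576  648
D4: 72  72  72  72
The fourth differences are constant at 72.
Work back: 360 − 72 = 288;  708 − 288 = 420;  693 − 420 = 273;  355 − 273 = 82

82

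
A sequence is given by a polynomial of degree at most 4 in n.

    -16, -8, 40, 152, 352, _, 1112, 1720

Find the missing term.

Using the first 5 terms:
Δ: 8  48  112  200
Δ²: 40  64  88
Δ³: 24  24
Constant third difference = 24.
Extend forward: 88 + 24 = 112;  200 + 112 = 312;  352 + 312 = 664

664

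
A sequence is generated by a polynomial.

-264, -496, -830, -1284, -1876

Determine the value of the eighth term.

-4660

D1: -232  -334  -454  -592
D2: -102  -120  -138
D3: -18  -18
Constant third difference = -18, so extend:
-138 − 18 = -156;  -592 − 156 = -748;  -1876 − 748 = -2624
-156 − 18 = -174;  -748 − 174 = -922;  -2624 − 922 = -3546
-174 − 18 = -192;  -922 − 192 = -1114;  -3546 − 1114 = -4660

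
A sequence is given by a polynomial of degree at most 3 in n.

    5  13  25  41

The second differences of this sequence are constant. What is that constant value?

4

First differences: 8, 12, 16
Second differences: 4, 4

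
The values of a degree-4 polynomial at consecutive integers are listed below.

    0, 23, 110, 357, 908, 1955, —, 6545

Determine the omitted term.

3738

Using the first 6 terms:
First differences: 23  87  247  551  1047
Second differences: 64  160  304  496
Third differences: 96  144  192
Fourth differences: 48  48
Constant fourth difference = 48.
Extend forward: 192 + 48 = 240;  496 + 240 = 736;  1047 + 736 = 1783;  1955 + 1783 = 3738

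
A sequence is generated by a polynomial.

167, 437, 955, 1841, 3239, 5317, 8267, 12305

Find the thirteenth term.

Δ: 270  518  886  1398  2078  2950  4038
Δ²: 248  368  512  680  872  1088
Δ³: 120  144  168  192  216
Δ⁴: 24  24  24  24
The fourth differences are constant (24).
216 + 24 = 240;  1088 + 240 = 1328;  4038 + 1328 = 5366;  12305 + 5366 = 17671
240 + 24 = 264;  1328 + 264 = 1592;  5366 + 1592 = 6958;  17671 + 6958 = 24629
264 + 24 = 288;  1592 + 288 = 1880;  6958 + 1880 = 8838;  24629 + 8838 = 33467
288 + 24 = 312;  1880 + 312 = 2192;  8838 + 2192 = 11030;  33467 + 11030 = 44497
312 + 24 = 336;  2192 + 336 = 2528;  11030 + 2528 = 13558;  44497 + 13558 = 58055

58055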